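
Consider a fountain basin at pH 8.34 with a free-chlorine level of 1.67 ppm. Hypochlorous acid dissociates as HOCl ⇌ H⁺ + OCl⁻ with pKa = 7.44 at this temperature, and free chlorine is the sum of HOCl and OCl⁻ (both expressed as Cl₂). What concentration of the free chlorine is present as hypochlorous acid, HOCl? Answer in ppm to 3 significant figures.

0.187 ppm

[OCl⁻]/[HOCl] = 10^(pH − pKa) = 10^(8.34 − 7.44) = 10^0.90 = 7.943.
Fraction as HOCl = 1 / (1 + 7.943) = 0.1118.
HOCl = 0.1118 × 1.67 ppm = 0.1867 ppm.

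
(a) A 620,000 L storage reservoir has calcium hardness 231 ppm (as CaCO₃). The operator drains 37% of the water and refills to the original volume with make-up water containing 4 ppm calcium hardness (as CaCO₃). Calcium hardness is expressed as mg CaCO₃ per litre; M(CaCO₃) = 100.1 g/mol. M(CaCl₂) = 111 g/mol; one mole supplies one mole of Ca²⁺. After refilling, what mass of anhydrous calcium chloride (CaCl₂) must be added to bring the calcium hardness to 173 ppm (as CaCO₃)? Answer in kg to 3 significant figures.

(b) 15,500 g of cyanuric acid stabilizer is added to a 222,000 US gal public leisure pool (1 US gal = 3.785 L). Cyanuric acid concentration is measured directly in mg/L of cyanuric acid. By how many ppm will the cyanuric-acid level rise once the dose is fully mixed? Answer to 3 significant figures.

(a) After draining 37% and refilling: 231 × 0.63 + 4 × 0.37 = 147.01 ppm.
(a) Deficit to target: 173 − 147.01 = 25.99 mg/L.
(a) As CaCO₃: 25.99 mg/L × 620,000 L = 16,110 g; ÷ 100.1 = 161 mol Ca²⁺.
(a) Mass: 161 × 111 = 17,870 g.

(b) Volume: 222,000 US gal × 3.785 L/gal = 840,270 L.
(b) Rise: 15,500 g / 840,270 L × 1000 = 18.45 mg/L.

(a) 17.9 kg; (b) 18.4 ppm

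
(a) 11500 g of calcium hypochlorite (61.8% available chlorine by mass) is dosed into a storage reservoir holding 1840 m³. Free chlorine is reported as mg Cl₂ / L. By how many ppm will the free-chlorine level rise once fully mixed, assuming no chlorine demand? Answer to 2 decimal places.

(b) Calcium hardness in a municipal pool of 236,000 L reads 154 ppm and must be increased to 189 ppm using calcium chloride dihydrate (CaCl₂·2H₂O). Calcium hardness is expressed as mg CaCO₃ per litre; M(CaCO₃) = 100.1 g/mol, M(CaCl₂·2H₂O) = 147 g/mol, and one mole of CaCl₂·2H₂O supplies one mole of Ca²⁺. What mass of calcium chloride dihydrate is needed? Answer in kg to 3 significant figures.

(a) Volume: 1840 m³ = 1,840,000 L.
(a) Available chlorine delivered: 11,500 g × 0.618 = 7107 g as Cl₂.
(a) Concentration rise: 7107 g / 1,840,000 L = 3.862 mg/L = 3.86 ppm.

(b) Hardness to add: (189 − 154) = 35 mg/L as CaCO₃ × 236,000 L = 8260 g as CaCO₃.
(b) Moles of Ca²⁺ (1 mol Ca²⁺ ≡ 1 mol CaCO₃): 8260 / 100.1 g/mol = 82.52 mol.
(b) Mass of CaCl₂·2H₂O: 82.52 × 147 = 12,130 g.

(a) 3.86 ppm; (b) 12.1 kg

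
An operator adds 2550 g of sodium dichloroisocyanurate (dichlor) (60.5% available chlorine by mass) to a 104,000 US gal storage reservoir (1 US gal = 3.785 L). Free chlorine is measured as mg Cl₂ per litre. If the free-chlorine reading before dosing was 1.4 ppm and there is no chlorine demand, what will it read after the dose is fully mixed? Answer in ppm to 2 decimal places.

5.32 ppm

Volume: 104,000 US gal × 3.785 L/gal = 393,640 L.
Available chlorine delivered: 2550 g × 0.605 = 1543 g as Cl₂.
Concentration rise: 1543 g / 393,640 L = 3.919 mg/L = 3.92 ppm.
Final FC: 1.4 + 3.92 = 5.32 ppm.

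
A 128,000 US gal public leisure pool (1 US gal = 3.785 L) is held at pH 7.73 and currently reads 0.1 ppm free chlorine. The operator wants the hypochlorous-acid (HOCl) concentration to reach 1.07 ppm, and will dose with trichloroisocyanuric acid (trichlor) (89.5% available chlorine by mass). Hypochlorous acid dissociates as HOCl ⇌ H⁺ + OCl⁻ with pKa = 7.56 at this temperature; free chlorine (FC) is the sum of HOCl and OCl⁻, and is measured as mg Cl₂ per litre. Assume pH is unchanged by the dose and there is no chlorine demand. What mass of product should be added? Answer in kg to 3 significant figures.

Volume: 128,000 US gal × 3.785 L/gal = 484,480 L.
[OCl⁻]/[HOCl] = 10^(pH − pKa) = 10^(7.73 − 7.56) = 1.479; fraction as HOCl = 1/(1 + 1.479) = 0.4034.
Free chlorine required for 1.07 ppm HOCl: 1.07 / 0.4034 = 2.653 ppm.
FC to add: 2.653 − 0.1 = 2.553 mg/L as Cl₂.
Cl₂ equivalent: 2.553 mg/L × 484,480 L = 1237 g.
Product at 89.5% available Cl: 1237 / 0.895 = 1382 g.

1.38 kg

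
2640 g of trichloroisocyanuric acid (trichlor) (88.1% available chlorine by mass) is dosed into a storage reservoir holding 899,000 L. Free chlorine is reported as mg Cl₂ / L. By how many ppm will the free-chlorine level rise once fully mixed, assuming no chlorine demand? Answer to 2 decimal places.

Available chlorine delivered: 2640 g × 0.881 = 2326 g as Cl₂.
Concentration rise: 2326 g / 899,000 L = 2.587 mg/L = 2.59 ppm.

2.59 ppm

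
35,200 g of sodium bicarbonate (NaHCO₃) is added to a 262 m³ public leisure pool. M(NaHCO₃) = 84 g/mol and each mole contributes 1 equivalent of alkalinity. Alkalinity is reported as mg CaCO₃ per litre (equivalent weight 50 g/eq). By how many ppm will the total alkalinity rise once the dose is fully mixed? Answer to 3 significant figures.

Volume: 262 m³ = 262,000 L.
Moles of NaHCO₃: 35,200 g ÷ 84 g/mol = 419 mol → 419 eq of alkalinity.
As CaCO₃: 419 eq × 50 g/eq = 20,950 g.
Rise: 20,950 g / 262,000 L × 1000 = 79.97 mg/L.

80.0 ppm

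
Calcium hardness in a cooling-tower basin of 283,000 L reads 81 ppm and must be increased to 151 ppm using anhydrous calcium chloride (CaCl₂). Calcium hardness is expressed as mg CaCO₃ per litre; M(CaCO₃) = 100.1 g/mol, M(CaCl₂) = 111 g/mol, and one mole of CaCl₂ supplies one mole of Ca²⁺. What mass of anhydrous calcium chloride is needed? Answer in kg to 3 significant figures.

Hardness to add: (151 − 81) = 70 mg/L as CaCO₃ × 283,000 L = 19,810 g as CaCO₃.
Moles of Ca²⁺ (1 mol Ca²⁺ ≡ 1 mol CaCO₃): 19,810 / 100.1 g/mol = 197.9 mol.
Mass of CaCl₂: 197.9 × 111 = 21,970 g.

22.0 kg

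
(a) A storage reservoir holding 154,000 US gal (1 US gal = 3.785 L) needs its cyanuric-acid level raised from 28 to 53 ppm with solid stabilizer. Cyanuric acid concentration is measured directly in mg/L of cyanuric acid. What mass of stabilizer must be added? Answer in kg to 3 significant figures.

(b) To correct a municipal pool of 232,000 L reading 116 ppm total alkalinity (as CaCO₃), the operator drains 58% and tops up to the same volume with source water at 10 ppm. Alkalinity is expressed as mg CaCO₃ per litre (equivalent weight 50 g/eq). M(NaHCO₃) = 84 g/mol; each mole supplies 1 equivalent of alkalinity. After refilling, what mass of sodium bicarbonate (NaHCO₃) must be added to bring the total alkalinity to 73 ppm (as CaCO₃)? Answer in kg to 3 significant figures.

(a) 14.6 kg; (b) 7.20 kg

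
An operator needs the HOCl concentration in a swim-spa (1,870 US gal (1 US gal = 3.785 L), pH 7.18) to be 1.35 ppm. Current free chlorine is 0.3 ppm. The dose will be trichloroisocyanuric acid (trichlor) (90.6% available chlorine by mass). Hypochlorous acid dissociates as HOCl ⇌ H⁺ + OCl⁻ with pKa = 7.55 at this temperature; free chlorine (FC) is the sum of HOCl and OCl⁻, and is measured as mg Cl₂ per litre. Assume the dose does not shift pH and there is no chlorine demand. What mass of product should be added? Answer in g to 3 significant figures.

12.7 g

Volume: 1,870 US gal × 3.785 L/gal = 7,078 L.
[OCl⁻]/[HOCl] = 10^(pH − pKa) = 10^(7.18 − 7.55) = 0.4266; fraction as HOCl = 1/(1 + 0.4266) = 0.701.
Free chlorine required for 1.35 ppm HOCl: 1.35 / 0.701 = 1.926 ppm.
FC to add: 1.926 − 0.3 = 1.626 mg/L as Cl₂.
Cl₂ equivalent: 1.626 mg/L × 7,078 L = 11.51 g.
Product at 90.6% available Cl: 11.51 / 0.906 = 12.7 g.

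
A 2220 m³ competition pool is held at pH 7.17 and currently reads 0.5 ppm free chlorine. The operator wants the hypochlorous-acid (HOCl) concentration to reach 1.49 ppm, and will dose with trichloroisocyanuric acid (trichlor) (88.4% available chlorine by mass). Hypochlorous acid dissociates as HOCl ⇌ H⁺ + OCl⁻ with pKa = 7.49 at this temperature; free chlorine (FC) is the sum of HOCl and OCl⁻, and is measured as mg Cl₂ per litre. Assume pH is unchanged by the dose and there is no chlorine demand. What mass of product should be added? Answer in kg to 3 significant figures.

Volume: 2220 m³ = 2,220,000 L.
[OCl⁻]/[HOCl] = 10^(pH − pKa) = 10^(7.17 − 7.49) = 0.4786; fraction as HOCl = 1/(1 + 0.4786) = 0.6763.
Free chlorine required for 1.49 ppm HOCl: 1.49 / 0.6763 = 2.203 ppm.
FC to add: 2.203 − 0.5 = 1.703 mg/L as Cl₂.
Cl₂ equivalent: 1.703 mg/L × 2,220,000 L = 3781 g.
Product at 88.4% available Cl: 3781 / 0.884 = 4277 g.

4.28 kg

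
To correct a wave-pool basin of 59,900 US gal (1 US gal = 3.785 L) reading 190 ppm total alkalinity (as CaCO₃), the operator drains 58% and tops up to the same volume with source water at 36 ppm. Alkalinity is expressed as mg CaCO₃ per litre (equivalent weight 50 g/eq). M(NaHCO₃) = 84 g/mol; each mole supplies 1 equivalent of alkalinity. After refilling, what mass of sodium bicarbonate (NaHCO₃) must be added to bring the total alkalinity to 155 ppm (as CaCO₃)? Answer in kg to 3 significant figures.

20.7 kg

Volume: 59,900 US gal × 3.785 L/gal = 226,722 L.
After draining 58% and refilling: 190 × 0.42 + 36 × 0.58 = 100.68 ppm.
Deficit to target: 155 − 100.68 = 54.32 mg/L.
As CaCO₃: 54.32 mg/L × 226,722 L = 12,320 g; ÷ 50 g/eq ÷ 1 = 246.3 mol NaHCO₃.
Mass: 246.3 × 84 = 20,690 g.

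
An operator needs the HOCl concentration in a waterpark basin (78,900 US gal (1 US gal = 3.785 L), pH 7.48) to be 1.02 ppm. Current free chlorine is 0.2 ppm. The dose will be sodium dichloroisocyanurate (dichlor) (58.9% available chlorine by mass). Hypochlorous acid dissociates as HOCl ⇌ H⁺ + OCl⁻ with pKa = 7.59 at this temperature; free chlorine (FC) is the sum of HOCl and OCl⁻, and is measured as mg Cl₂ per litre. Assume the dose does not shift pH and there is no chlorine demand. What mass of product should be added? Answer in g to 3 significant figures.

817 g

Volume: 78,900 US gal × 3.785 L/gal = 298,636 L.
[OCl⁻]/[HOCl] = 10^(pH − pKa) = 10^(7.48 − 7.59) = 0.7762; fraction as HOCl = 1/(1 + 0.7762) = 0.563.
Free chlorine required for 1.02 ppm HOCl: 1.02 / 0.563 = 1.812 ppm.
FC to add: 1.812 − 0.2 = 1.612 mg/L as Cl₂.
Cl₂ equivalent: 1.612 mg/L × 298,636 L = 481.3 g.
Product at 58.9% available Cl: 481.3 / 0.589 = 817.2 g.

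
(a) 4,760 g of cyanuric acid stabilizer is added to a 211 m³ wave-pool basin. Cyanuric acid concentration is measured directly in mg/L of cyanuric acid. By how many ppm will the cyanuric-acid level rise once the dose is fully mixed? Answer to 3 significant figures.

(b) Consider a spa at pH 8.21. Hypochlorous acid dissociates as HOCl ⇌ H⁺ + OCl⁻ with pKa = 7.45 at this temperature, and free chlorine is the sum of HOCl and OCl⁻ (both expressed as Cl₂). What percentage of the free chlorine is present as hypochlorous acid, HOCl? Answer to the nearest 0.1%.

(a) Volume: 211 m³ = 211,000 L.
(a) Rise: 4,760 g / 211,000 L × 1000 = 22.56 mg/L.

(b) [OCl⁻]/[HOCl] = 10^(pH − pKa) = 10^(8.21 − 7.45) = 10^0.76 = 5.754.
(b) Fraction as HOCl = 1 / (1 + 5.754) = 0.1481.

(a) 22.6 ppm; (b) 14.8%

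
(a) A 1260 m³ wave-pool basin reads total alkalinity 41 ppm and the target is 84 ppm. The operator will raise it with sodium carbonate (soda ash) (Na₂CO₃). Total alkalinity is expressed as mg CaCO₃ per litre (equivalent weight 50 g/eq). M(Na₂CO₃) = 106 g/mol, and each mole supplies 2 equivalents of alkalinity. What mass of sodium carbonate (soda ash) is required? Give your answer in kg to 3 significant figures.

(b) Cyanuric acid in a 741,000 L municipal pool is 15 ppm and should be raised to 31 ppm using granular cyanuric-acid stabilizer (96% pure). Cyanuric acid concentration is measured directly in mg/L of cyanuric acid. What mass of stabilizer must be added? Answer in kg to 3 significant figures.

(a) Volume: 1260 m³ = 1,260,000 L.
(a) Alkalinity to add: (84 − 41) = 43 mg/L as CaCO₃ × 1,260,000 L = 54,180 g as CaCO₃.
(a) Equivalents: 54,180 g ÷ 50 g/eq = 1084 eq.
(a) Each mole of Na₂CO₃ supplies 2 eq, so 1084 / 2 = 541.8 mol.
(a) Mass: 541.8 mol × 106 g/mol = 57,430 g.

(b) CYA to add: (31 − 15) = 16 mg/L × 741,000 L = 11,860 g cyanuric acid.
(b) At 96% purity: 11,860 / 0.96 = 12,350 g product.

(a) 57.4 kg; (b) 12.3 kg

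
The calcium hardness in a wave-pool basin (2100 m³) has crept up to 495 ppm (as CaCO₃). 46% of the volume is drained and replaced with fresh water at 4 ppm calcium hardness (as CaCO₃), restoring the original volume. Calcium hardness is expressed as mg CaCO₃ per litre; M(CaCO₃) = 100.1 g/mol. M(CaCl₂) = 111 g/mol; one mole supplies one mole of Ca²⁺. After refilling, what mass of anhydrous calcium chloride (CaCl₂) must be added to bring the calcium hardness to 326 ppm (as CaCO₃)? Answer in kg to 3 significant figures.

132 kg

Volume: 2100 m³ = 2,100,000 L.
After draining 46% and refilling: 495 × 0.54 + 4 × 0.46 = 269.14 ppm.
Deficit to target: 326 − 269.14 = 56.86 mg/L.
As CaCO₃: 56.86 mg/L × 2,100,000 L = 119,400 g; ÷ 100.1 = 1193 mol Ca²⁺.
Mass: 1193 × 111 = 132,400 g.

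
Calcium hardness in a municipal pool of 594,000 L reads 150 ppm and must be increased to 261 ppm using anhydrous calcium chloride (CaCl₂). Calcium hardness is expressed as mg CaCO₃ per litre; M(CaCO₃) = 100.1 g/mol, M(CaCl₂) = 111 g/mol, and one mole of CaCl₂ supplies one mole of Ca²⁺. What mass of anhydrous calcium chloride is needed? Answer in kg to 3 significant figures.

73.1 kg

Hardness to add: (261 − 150) = 111 mg/L as CaCO₃ × 594,000 L = 65,930 g as CaCO₃.
Moles of Ca²⁺ (1 mol Ca²⁺ ≡ 1 mol CaCO₃): 65,930 / 100.1 g/mol = 658.7 mol.
Mass of CaCl₂: 658.7 × 111 = 73,110 g.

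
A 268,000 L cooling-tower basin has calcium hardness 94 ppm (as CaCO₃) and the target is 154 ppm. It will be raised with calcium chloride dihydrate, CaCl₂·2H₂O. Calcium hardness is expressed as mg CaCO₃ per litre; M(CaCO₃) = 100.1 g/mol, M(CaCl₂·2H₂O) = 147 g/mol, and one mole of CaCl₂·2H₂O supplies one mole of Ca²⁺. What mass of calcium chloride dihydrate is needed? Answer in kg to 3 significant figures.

Hardness to add: (154 − 94) = 60 mg/L as CaCO₃ × 268,000 L = 16,080 g as CaCO₃.
Moles of Ca²⁺ (1 mol Ca²⁺ ≡ 1 mol CaCO₃): 16,080 / 100.1 g/mol = 160.6 mol.
Mass of CaCl₂·2H₂O: 160.6 × 147 = 23,610 g.

23.6 kg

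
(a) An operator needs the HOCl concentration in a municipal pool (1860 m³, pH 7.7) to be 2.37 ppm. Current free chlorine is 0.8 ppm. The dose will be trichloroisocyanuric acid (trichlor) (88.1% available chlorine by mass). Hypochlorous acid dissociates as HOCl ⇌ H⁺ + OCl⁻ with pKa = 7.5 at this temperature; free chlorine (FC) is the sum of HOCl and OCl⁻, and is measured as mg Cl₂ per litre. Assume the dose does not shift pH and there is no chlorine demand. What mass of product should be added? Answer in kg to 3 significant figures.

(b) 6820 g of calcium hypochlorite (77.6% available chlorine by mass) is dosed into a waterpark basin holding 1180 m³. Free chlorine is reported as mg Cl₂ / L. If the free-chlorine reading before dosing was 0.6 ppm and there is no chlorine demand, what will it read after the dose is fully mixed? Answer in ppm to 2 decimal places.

(a) 11.2 kg; (b) 5.09 ppm

(a) Volume: 1860 m³ = 1,860,000 L.
(a) [OCl⁻]/[HOCl] = 10^(pH − pKa) = 10^(7.7 − 7.5) = 1.585; fraction as HOCl = 1/(1 + 1.585) = 0.3869.
(a) Free chlorine required for 2.37 ppm HOCl: 2.37 / 0.3869 = 6.126 ppm.
(a) FC to add: 6.126 − 0.8 = 5.326 mg/L as Cl₂.
(a) Cl₂ equivalent: 5.326 mg/L × 1,860,000 L = 9907 g.
(a) Product at 88.1% available Cl: 9907 / 0.881 = 11,240 g.

(b) Volume: 1180 m³ = 1,180,000 L.
(b) Available chlorine delivered: 6820 g × 0.776 = 5292 g as Cl₂.
(b) Concentration rise: 5292 g / 1,180,000 L = 4.485 mg/L = 4.49 ppm.
(b) Final FC: 0.6 + 4.49 = 5.09 ppm.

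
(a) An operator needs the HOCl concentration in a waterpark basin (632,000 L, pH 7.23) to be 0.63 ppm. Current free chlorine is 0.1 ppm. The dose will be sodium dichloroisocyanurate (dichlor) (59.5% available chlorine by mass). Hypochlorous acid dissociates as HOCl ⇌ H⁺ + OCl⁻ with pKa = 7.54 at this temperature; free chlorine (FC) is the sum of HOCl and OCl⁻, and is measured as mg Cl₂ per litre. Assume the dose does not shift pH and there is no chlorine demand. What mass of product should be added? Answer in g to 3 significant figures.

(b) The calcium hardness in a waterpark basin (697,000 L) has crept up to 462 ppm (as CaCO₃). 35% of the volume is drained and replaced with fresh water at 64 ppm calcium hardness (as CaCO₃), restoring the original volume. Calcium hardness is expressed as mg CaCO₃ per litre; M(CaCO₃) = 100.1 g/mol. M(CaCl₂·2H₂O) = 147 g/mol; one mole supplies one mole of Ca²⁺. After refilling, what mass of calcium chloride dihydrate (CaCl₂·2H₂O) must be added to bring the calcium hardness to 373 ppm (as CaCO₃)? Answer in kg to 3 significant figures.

(a) [OCl⁻]/[HOCl] = 10^(pH − pKa) = 10^(7.23 − 7.54) = 0.4898; fraction as HOCl = 1/(1 + 0.4898) = 0.6712.
(a) Free chlorine required for 0.63 ppm HOCl: 0.63 / 0.6712 = 0.9386 ppm.
(a) FC to add: 0.9386 − 0.1 = 0.8386 mg/L as Cl₂.
(a) Cl₂ equivalent: 0.8386 mg/L × 632,000 L = 530 g.
(a) Product at 59.5% available Cl: 530 / 0.595 = 890.7 g.

(b) After draining 35% and refilling: 462 × 0.65 + 64 × 0.35 = 322.7 ppm.
(b) Deficit to target: 373 − 322.7 = 50.3 mg/L.
(b) As CaCO₃: 50.3 mg/L × 697,000 L = 35,060 g; ÷ 100.1 = 350.2 mol Ca²⁺.
(b) Mass: 350.2 × 147 = 51,490 g.

(a) 891 g; (b) 51.5 kg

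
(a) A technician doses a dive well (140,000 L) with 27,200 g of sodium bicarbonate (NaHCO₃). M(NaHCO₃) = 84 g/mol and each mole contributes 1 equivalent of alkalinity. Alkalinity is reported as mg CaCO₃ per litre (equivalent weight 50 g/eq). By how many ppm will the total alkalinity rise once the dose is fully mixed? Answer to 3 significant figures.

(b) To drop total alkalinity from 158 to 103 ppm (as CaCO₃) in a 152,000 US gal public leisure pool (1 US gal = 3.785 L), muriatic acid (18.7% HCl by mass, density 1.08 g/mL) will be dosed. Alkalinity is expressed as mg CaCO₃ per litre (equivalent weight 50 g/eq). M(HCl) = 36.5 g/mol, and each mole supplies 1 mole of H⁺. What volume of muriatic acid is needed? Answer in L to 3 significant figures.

(a) 116 ppm; (b) 114 L

(a) Moles of NaHCO₃: 27,200 g ÷ 84 g/mol = 323.8 mol → 323.8 eq of alkalinity.
(a) As CaCO₃: 323.8 eq × 50 g/eq = 16,190 g.
(a) Rise: 16,190 g / 140,000 L × 1000 = 115.6 mg/L.

(b) Volume: 152,000 US gal × 3.785 L/gal = 575,320 L.
(b) Alkalinity to neutralize: (158 − 103) = 55 mg/L as CaCO₃ × 575,320 L = 31,640 g as CaCO₃.
(b) Equivalents of H⁺ required: 31,640 ÷ 50 g/eq = 632.9 eq = 632.9 mol HCl.
(b) Mass of HCl: 632.9 × 36.5 = 23,100 g.
(b) Mass of 18.7% solution: 23,100 / 0.187 = 123,500 g.
(b) Volume: 123,500 g ÷ 1.08 g/mL = 114,400 mL.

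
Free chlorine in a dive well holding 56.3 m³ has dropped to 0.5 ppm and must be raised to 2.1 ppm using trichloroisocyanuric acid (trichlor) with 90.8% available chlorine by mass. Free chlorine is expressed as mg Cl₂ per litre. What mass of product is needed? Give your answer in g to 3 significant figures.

Volume: 56.3 m³ = 56,300 L.
Chlorine deficit: 2.1 − 0.5 = 1.6 ppm = 1.6 mg/L as Cl₂.
Cl₂ equivalent needed: 1.6 mg/L × 56,300 L = 90,080 mg = 90.08 g.
Product at 90.8% available chlorine: 90.08 / 0.908 = 99.21 g.

99.2 g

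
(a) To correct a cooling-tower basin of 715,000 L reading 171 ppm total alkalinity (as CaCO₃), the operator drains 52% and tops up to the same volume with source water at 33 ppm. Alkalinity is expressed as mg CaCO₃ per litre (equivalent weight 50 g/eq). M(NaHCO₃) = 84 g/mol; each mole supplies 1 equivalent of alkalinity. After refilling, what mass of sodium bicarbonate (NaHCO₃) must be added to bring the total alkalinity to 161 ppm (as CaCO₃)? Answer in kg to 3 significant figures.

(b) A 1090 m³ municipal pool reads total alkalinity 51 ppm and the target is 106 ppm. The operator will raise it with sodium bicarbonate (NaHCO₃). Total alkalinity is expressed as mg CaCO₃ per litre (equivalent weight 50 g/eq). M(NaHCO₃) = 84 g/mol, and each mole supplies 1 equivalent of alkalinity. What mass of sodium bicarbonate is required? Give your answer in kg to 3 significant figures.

(a) After draining 52% and refilling: 171 × 0.48 + 33 × 0.52 = 99.24 ppm.
(a) Deficit to target: 161 − 99.24 = 61.76 mg/L.
(a) As CaCO₃: 61.76 mg/L × 715,000 L = 44,160 g; ÷ 50 g/eq ÷ 1 = 883.2 mol NaHCO₃.
(a) Mass: 883.2 × 84 = 74,190 g.

(b) Volume: 1090 m³ = 1,090,000 L.
(b) Alkalinity to add: (106 − 51) = 55 mg/L as CaCO₃ × 1,090,000 L = 59,950 g as CaCO₃.
(b) Equivalents: 59,950 g ÷ 50 g/eq = 1199 eq.
(b) NaHCO₃ supplies 1 eq per mole → 1199 mol.
(b) Mass: 1199 mol × 84 g/mol = 100,700 g.

(a) 74.2 kg; (b) 101 kg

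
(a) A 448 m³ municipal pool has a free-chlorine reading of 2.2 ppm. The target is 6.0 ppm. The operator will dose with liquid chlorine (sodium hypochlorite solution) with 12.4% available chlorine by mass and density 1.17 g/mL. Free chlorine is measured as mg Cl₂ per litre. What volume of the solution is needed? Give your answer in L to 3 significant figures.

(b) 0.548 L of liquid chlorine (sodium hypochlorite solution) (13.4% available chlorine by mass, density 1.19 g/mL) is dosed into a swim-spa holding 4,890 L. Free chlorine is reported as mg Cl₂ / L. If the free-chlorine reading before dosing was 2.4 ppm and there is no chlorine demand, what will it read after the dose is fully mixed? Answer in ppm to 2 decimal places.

(a) 11.7 L; (b) 20.27 ppm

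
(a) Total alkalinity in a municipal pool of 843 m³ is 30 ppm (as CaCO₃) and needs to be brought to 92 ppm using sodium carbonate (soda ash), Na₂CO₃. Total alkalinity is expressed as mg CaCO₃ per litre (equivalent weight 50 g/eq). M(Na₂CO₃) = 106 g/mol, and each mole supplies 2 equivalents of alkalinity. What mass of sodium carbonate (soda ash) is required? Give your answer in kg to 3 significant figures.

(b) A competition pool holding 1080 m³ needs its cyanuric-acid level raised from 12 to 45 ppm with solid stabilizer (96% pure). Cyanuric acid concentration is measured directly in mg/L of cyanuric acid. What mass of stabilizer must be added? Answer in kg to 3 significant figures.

(a) 55.4 kg; (b) 37.1 kg

(a) Volume: 843 m³ = 843,000 L.
(a) Alkalinity to add: (92 − 30) = 62 mg/L as CaCO₃ × 843,000 L = 52,270 g as CaCO₃.
(a) Equivalents: 52,270 g ÷ 50 g/eq = 1045 eq.
(a) Each mole of Na₂CO₃ supplies 2 eq, so 1045 / 2 = 522.7 mol.
(a) Mass: 522.7 mol × 106 g/mol = 55,400 g.

(b) Volume: 1080 m³ = 1,080,000 L.
(b) CYA to add: (45 − 12) = 33 mg/L × 1,080,000 L = 35,640 g cyanuric acid.
(b) At 96% purity: 35,640 / 0.96 = 37,120 g product.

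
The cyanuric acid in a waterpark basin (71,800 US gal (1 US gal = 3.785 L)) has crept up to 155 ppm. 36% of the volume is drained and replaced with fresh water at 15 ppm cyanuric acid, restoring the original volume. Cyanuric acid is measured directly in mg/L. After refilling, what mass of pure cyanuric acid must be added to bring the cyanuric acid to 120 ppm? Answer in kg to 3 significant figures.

Volume: 71,800 US gal × 3.785 L/gal = 271,763 L.
After draining 36% and refilling: 155 × 0.64 + 15 × 0.36 = 104.6 ppm.
Deficit to target: 120 − 104.6 = 15.4 mg/L.
Mass: 15.4 mg/L × 271,763 L = 4185 g cyanuric acid.

4.19 kg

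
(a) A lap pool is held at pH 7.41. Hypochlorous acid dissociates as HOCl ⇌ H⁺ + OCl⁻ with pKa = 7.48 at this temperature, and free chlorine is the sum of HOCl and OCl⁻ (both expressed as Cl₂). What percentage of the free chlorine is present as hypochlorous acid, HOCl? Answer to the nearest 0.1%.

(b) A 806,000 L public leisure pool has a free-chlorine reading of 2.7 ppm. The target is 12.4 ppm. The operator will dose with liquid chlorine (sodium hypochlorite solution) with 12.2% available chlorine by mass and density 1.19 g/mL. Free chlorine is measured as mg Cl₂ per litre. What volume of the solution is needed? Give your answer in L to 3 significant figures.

(a) [OCl⁻]/[HOCl] = 10^(pH − pKa) = 10^(7.41 − 7.48) = 10^-0.07 = 0.8511.
(a) Fraction as HOCl = 1 / (1 + 0.8511) = 0.5402.

(b) Chlorine deficit: 12.4 − 2.7 = 9.7 ppm = 9.7 mg/L as Cl₂.
(b) Cl₂ equivalent needed: 9.7 mg/L × 806,000 L = 7,818,000 mg = 7818 g.
(b) Product at 12.2% available chlorine: 7818 / 0.122 = 64,080 g.
(b) Volume at density 1.19 g/mL: 64,080 g ÷ 1.19 g/mL = 53,850 mL.

(a) 54.0%; (b) 53.9 L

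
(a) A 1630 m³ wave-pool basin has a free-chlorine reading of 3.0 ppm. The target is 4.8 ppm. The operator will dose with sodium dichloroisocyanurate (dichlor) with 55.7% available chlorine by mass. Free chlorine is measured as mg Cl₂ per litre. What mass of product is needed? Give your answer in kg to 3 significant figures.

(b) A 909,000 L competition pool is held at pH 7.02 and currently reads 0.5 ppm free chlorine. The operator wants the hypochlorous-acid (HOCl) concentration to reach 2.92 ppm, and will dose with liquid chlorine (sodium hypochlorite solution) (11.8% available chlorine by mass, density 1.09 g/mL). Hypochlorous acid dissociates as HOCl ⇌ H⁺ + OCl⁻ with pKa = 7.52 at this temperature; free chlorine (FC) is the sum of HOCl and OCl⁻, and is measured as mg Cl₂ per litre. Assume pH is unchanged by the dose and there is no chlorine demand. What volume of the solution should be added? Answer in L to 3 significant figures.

(a) Volume: 1630 m³ = 1,630,000 L.
(a) Chlorine deficit: 4.8 − 3.0 = 1.8 ppm = 1.8 mg/L as Cl₂.
(a) Cl₂ equivalent needed: 1.8 mg/L × 1,630,000 L = 2,934,000 mg = 2934 g.
(a) Product at 55.7% available chlorine: 2934 / 0.557 = 5268 g.

(b) [OCl⁻]/[HOCl] = 10^(pH − pKa) = 10^(7.02 − 7.52) = 0.3162; fraction as HOCl = 1/(1 + 0.3162) = 0.7597.
(b) Free chlorine required for 2.92 ppm HOCl: 2.92 / 0.7597 = 3.843 ppm.
(b) FC to add: 3.843 − 0.5 = 3.343 mg/L as Cl₂.
(b) Cl₂ equivalent: 3.343 mg/L × 909,000 L = 3039 g.
(b) Product at 11.8% available Cl: 3039 / 0.118 = 25,760 g.
(b) Volume: 25,760 g ÷ 1.09 g/mL = 23,630 mL.

(a) 5.27 kg; (b) 23.6 L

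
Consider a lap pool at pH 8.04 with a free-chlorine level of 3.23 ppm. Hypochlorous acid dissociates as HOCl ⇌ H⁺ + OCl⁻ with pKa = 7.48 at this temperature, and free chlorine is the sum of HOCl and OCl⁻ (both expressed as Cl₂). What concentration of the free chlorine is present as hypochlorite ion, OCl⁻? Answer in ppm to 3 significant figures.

2.53 ppm

[OCl⁻]/[HOCl] = 10^(pH − pKa) = 10^(8.04 − 7.48) = 10^0.56 = 3.631.
Fraction as HOCl = 1 / (1 + 3.631) = 0.2159.
OCl⁻ = (1 − 0.2159) × 3.23 ppm = 2.532 ppm.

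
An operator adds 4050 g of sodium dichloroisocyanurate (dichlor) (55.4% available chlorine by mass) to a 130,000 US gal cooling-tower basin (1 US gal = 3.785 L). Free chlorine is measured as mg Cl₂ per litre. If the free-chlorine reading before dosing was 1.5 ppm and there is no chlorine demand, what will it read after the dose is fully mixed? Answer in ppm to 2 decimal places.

Volume: 130,000 US gal × 3.785 L/gal = 492,050 L.
Available chlorine delivered: 4050 g × 0.554 = 2244 g as Cl₂.
Concentration rise: 2244 g / 492,050 L = 4.56 mg/L = 4.56 ppm.
Final FC: 1.5 + 4.56 = 6.06 ppm.

6.06 ppm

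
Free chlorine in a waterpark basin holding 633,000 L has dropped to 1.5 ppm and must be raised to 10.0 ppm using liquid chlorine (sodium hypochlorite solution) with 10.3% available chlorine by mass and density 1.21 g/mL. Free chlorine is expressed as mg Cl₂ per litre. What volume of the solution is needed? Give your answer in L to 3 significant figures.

43.2 L

Chlorine deficit: 10.0 − 1.5 = 8.5 ppm = 8.5 mg/L as Cl₂.
Cl₂ equivalent needed: 8.5 mg/L × 633,000 L = 5,380,000 mg = 5380 g.
Product at 10.3% available chlorine: 5380 / 0.103 = 52,240 g.
Volume at density 1.21 g/mL: 52,240 g ÷ 1.21 g/mL = 43,170 mL.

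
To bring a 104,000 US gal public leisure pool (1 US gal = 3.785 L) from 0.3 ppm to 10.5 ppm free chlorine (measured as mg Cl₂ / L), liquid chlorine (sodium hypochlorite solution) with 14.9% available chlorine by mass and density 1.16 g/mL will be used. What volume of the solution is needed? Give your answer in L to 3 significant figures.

23.2 L

Volume: 104,000 US gal × 3.785 L/gal = 393,640 L.
Chlorine deficit: 10.5 − 0.3 = 10.2 ppm = 10.2 mg/L as Cl₂.
Cl₂ equivalent needed: 10.2 mg/L × 393,640 L = 4,015,000 mg = 4015 g.
Product at 14.9% available chlorine: 4015 / 0.149 = 26,950 g.
Volume at density 1.16 g/mL: 26,950 g ÷ 1.16 g/mL = 23,230 mL.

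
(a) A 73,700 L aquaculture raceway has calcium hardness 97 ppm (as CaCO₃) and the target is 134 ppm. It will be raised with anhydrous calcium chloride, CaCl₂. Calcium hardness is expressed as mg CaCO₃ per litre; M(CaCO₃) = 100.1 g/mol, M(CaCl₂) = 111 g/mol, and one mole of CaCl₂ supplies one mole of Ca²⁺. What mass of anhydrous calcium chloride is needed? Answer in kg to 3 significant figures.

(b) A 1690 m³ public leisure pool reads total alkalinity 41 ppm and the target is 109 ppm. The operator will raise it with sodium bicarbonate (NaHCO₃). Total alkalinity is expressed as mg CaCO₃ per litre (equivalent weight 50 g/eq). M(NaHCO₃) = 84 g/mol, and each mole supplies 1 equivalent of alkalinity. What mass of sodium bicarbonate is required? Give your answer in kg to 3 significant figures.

(a) Hardness to add: (134 − 97) = 37 mg/L as CaCO₃ × 73,700 L = 2727 g as CaCO₃.
(a) Moles of Ca²⁺ (1 mol Ca²⁺ ≡ 1 mol CaCO₃): 2727 / 100.1 g/mol = 27.24 mol.
(a) Mass of CaCl₂: 27.24 × 111 = 3024 g.

(b) Volume: 1690 m³ = 1,690,000 L.
(b) Alkalinity to add: (109 − 41) = 68 mg/L as CaCO₃ × 1,690,000 L = 114,900 g as CaCO₃.
(b) Equivalents: 114,900 g ÷ 50 g/eq = 2298 eq.
(b) NaHCO₃ supplies 1 eq per mole → 2298 mol.
(b) Mass: 2298 mol × 84 g/mol = 193,100 g.

(a) 3.02 kg; (b) 193 kg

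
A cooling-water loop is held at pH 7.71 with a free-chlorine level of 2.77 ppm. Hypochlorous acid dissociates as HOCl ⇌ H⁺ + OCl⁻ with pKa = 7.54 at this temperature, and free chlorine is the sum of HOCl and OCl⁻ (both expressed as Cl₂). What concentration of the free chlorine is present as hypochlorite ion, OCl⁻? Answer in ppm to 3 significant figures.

[OCl⁻]/[HOCl] = 10^(pH − pKa) = 10^(7.71 − 7.54) = 10^0.17 = 1.479.
Fraction as HOCl = 1 / (1 + 1.479) = 0.4034.
OCl⁻ = (1 − 0.4034) × 2.77 ppm = 1.653 ppm.

1.65 ppm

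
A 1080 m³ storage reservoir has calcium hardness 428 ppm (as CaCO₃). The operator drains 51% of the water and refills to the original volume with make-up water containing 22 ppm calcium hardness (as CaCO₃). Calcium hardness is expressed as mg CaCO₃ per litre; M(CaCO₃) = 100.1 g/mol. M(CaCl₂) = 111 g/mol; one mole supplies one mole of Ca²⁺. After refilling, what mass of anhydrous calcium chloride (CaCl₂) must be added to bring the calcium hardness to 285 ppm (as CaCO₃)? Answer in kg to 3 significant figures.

76.7 kg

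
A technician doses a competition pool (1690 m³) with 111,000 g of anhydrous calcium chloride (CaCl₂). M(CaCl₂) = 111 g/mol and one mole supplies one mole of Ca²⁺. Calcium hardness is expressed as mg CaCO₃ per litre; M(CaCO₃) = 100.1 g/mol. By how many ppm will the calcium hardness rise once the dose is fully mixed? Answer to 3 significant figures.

Volume: 1690 m³ = 1,690,000 L.
Moles of Ca²⁺: 111,000 g ÷ 111 g/mol = 1000 mol.
As CaCO₃: 1000 mol × 100.1 g/mol = 100,100 g.
Rise: 100,100 g / 1,690,000 L × 1000 = 59.23 mg/L.

59.2 ppm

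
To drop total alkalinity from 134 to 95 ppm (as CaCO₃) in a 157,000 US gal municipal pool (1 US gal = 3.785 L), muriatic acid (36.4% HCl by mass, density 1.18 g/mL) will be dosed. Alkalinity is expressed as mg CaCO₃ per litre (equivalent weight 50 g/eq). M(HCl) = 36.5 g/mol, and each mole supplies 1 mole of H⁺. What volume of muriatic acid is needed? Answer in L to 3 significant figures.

39.4 L

Volume: 157,000 US gal × 3.785 L/gal = 594,245 L.
Alkalinity to neutralize: (134 − 95) = 39 mg/L as CaCO₃ × 594,245 L = 23,180 g as CaCO₃.
Equivalents of H⁺ required: 23,180 ÷ 50 g/eq = 463.5 eq = 463.5 mol HCl.
Mass of HCl: 463.5 × 36.5 = 16,920 g.
Mass of 36.4% solution: 16,920 / 0.364 = 46,480 g.
Volume: 46,480 g ÷ 1.18 g/mL = 39,390 mL.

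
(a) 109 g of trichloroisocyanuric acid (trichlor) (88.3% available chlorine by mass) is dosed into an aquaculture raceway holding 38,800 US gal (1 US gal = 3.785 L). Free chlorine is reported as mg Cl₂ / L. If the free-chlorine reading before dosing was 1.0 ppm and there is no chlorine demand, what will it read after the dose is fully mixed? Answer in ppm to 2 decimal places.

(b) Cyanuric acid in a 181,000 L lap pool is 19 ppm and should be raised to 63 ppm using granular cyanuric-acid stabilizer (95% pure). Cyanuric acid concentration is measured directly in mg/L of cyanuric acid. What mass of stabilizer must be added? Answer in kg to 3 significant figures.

(a) 1.66 ppm; (b) 8.38 kg

(a) Volume: 38,800 US gal × 3.785 L/gal = 146,858 L.
(a) Available chlorine delivered: 109 g × 0.883 = 96.25 g as Cl₂.
(a) Concentration rise: 96.25 g / 146,858 L = 0.6554 mg/L = 0.66 ppm.
(a) Final FC: 1.0 + 0.66 = 1.66 ppm.

(b) CYA to add: (63 − 19) = 44 mg/L × 181,000 L = 7964 g cyanuric acid.
(b) At 95% purity: 7964 / 0.95 = 8383 g product.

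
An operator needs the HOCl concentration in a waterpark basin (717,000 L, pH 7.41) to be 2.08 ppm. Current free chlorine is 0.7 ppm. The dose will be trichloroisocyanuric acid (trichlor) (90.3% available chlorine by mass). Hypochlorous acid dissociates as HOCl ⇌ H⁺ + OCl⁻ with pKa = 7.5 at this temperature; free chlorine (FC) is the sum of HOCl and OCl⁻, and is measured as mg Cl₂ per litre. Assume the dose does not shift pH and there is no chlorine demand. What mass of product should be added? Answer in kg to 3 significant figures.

2.44 kg

[OCl⁻]/[HOCl] = 10^(pH − pKa) = 10^(7.41 − 7.5) = 0.8128; fraction as HOCl = 1/(1 + 0.8128) = 0.5516.
Free chlorine required for 2.08 ppm HOCl: 2.08 / 0.5516 = 3.771 ppm.
FC to add: 3.771 − 0.7 = 3.071 mg/L as Cl₂.
Cl₂ equivalent: 3.071 mg/L × 717,000 L = 2202 g.
Product at 90.3% available Cl: 2202 / 0.903 = 2438 g.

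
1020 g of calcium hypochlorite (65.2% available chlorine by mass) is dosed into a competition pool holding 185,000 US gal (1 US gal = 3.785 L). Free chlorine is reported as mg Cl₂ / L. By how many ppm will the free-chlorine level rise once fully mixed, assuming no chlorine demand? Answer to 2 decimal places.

Volume: 185,000 US gal × 3.785 L/gal = 700,225 L.
Available chlorine delivered: 1020 g × 0.652 = 665 g as Cl₂.
Concentration rise: 665 g / 700,225 L = 0.9498 mg/L = 0.95 ppm.

0.95 ppm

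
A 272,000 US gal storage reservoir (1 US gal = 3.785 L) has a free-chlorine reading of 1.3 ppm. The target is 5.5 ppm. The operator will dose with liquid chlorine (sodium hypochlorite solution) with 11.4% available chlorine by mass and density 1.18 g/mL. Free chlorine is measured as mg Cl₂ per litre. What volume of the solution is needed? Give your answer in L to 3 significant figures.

Volume: 272,000 US gal × 3.785 L/gal = 1,029,520 L.
Chlorine deficit: 5.5 − 1.3 = 4.2 ppm = 4.2 mg/L as Cl₂.
Cl₂ equivalent needed: 4.2 mg/L × 1,029,520 L = 4,324,000 mg = 4324 g.
Product at 11.4% available chlorine: 4324 / 0.114 = 37,930 g.
Volume at density 1.18 g/mL: 37,930 g ÷ 1.18 g/mL = 32,140 mL.

32.1 L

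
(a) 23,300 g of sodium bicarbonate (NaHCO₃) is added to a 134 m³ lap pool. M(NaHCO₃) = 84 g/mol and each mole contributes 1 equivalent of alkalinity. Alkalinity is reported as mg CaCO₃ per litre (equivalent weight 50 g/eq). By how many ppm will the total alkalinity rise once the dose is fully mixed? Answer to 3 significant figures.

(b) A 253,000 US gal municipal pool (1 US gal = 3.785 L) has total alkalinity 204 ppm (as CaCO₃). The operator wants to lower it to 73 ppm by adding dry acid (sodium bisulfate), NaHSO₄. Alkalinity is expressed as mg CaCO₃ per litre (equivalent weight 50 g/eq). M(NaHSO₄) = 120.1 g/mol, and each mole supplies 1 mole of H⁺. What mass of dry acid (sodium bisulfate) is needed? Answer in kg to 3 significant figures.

(a) 104 ppm; (b) 301 kg

(a) Volume: 134 m³ = 134,000 L.
(a) Moles of NaHCO₃: 23,300 g ÷ 84 g/mol = 277.4 mol → 277.4 eq of alkalinity.
(a) As CaCO₃: 277.4 eq × 50 g/eq = 13,870 g.
(a) Rise: 13,870 g / 134,000 L × 1000 = 103.5 mg/L.

(b) Volume: 253,000 US gal × 3.785 L/gal = 957,605 L.
(b) Alkalinity to neutralize: (204 − 73) = 131 mg/L as CaCO₃ × 957,605 L = 125,400 g as CaCO₃.
(b) Equivalents of H⁺ required: 125,400 ÷ 50 g/eq = 2509 eq = 2509 mol NaHSO₄.
(b) Mass of NaHSO₄: 2509 × 120.1 = 301,300 g.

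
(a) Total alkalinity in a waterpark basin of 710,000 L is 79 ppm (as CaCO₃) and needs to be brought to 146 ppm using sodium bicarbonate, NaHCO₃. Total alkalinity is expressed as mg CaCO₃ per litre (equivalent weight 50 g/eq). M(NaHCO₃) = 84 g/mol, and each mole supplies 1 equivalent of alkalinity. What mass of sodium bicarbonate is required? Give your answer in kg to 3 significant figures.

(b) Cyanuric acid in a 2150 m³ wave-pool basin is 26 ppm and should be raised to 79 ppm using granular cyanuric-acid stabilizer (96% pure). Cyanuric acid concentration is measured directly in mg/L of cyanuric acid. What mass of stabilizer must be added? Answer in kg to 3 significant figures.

(a) 79.9 kg; (b) 119 kg

(a) Alkalinity to add: (146 − 79) = 67 mg/L as CaCO₃ × 710,000 L = 47,570 g as CaCO₃.
(a) Equivalents: 47,570 g ÷ 50 g/eq = 951.4 eq.
(a) NaHCO₃ supplies 1 eq per mole → 951.4 mol.
(a) Mass: 951.4 mol × 84 g/mol = 79,920 g.

(b) Volume: 2150 m³ = 2,150,000 L.
(b) CYA to add: (79 − 26) = 53 mg/L × 2,150,000 L = 114,000 g cyanuric acid.
(b) At 96% purity: 114,000 / 0.96 = 118,700 g product.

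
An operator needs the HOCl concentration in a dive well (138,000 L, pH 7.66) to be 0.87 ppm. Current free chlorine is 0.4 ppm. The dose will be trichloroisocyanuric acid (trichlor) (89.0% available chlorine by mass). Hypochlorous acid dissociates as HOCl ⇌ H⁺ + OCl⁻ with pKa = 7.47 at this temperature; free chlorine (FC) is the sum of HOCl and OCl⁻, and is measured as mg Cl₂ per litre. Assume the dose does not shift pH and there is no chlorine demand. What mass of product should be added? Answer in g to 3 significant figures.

282 g

[OCl⁻]/[HOCl] = 10^(pH − pKa) = 10^(7.66 − 7.47) = 1.549; fraction as HOCl = 1/(1 + 1.549) = 0.3923.
Free chlorine required for 0.87 ppm HOCl: 0.87 / 0.3923 = 2.217 ppm.
FC to add: 2.217 − 0.4 = 1.817 mg/L as Cl₂.
Cl₂ equivalent: 1.817 mg/L × 138,000 L = 250.8 g.
Product at 89.0% available Cl: 250.8 / 0.89 = 281.8 g.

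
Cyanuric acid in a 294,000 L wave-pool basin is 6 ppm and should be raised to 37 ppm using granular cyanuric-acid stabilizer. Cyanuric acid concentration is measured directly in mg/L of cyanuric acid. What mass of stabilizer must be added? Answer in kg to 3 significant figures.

9.11 kg

CYA to add: (37 − 6) = 31 mg/L × 294,000 L = 9114 g cyanuric acid.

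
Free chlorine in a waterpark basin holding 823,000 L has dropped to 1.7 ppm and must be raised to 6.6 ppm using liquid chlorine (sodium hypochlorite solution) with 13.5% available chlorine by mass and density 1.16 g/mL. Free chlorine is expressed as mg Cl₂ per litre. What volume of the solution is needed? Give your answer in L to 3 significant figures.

25.8 L

Chlorine deficit: 6.6 − 1.7 = 4.9 ppm = 4.9 mg/L as Cl₂.
Cl₂ equivalent needed: 4.9 mg/L × 823,000 L = 4,033,000 mg = 4033 g.
Product at 13.5% available chlorine: 4033 / 0.135 = 29,870 g.
Volume at density 1.16 g/mL: 29,870 g ÷ 1.16 g/mL = 25,750 mL.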